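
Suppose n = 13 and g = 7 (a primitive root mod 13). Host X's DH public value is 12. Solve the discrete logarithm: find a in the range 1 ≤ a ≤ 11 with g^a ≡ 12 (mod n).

Try successive powers of 7 modulo 13:
7^1 ≡ 7
7^2 ≡ 10
7^3 ≡ 5
7^4 ≡ 9
7^5 ≡ 11
7^6 ≡ 12
Found: a = 6.

6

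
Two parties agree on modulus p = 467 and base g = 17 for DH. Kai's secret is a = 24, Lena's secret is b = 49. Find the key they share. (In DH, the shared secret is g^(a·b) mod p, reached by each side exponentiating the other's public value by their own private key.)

213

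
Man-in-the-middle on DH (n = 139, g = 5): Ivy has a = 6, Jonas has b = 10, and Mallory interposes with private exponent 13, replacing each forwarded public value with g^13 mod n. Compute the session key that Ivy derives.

36

Ivy receives Mallory's public value M = 5^13 mod 139 instead of the honest one.
5^1 ≡ 5 (mod 139)
5^2 = (5^1)^2 ≡ 5^2 = 25 ≡ 25 (mod 139)
5^4 = (5^2)^2 ≡ 25^2 = 625 ≡ 69 (mod 139)
5^8 = (5^4)^2 ≡ 69^2 = 4761 ≡ 35 (mod 139)
5^13 = 5^8 · 5^4 · 5^1 ≡ 35 · 69 · 5 ≡ 121 (mod 139).
So M = 121. Ivy computes K = M^6 mod 139.
121^1 ≡ 121 (mod 139)
121^2 = (121^1)^2 ≡ 121^2 = 14641 ≡ 46 (mod 139)
121^4 = (121^2)^2 ≡ 46^2 = 2116 ≡ 31 (mod 139)
121^6 = 121^4 · 121^2 ≡ 31 · 46 ≡ 36 (mod 139).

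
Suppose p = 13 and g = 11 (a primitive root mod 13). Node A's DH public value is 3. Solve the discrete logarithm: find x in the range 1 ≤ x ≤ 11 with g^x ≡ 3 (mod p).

Try successive powers of 11 modulo 13:
11^1 ≡ 11
11^2 ≡ 4
11^3 ≡ 5
11^4 ≡ 3
Found: x = 4.

4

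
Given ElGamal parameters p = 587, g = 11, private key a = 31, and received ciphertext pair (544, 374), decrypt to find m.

259

Shared mask s = c₁^a mod p = 544^31 mod 587.
544^1 ≡ 544 (mod 587)
544^2 = (544^1)^2 ≡ 544^2 = 295936 ≡ 88 (mod 587)
544^4 = (544^2)^2 ≡ 88^2 = 7744 ≡ 113 (mod 587)
544^8 = (544^4)^2 ≡ 113^2 = 12769 ≡ 442 (mod 587)
544^16 = (544^8)^2 ≡ 442^2 = 195364 ≡ 480 (mod 587)
544^31 = 544^16 · 544^8 · 544^4 · 544^2 · 544^1 ≡ 480 · 442 · 113 · 88 · 544 ≡ 389 (mod 587).
So s = 389; s⁻¹ ≡ 335 (mod 587).
m = c₂ · s⁻¹ mod 587 = 374 · 335 mod 587 = 259.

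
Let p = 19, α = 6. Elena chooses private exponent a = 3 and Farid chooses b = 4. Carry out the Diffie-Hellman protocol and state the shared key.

Farid sends B = α^b mod p = 6^4 mod 19.
6^1 ≡ 6 (mod 19)
6^2 = (6^1)^2 ≡ 6^2 = 36 ≡ 17 (mod 19)
6^4 = (6^2)^2 ≡ 17^2 = 289 ≡ 4 (mod 19)
So B = 4. Elena then computes K = B^a mod p = 4^3 mod 19.
4^1 ≡ 4 (mod 19)
4^2 = (4^1)^2 ≡ 4^2 = 16 ≡ 16 (mod 19)
4^3 = 4^2 · 4^1 ≡ 16 · 4 ≡ 7 (mod 19).

7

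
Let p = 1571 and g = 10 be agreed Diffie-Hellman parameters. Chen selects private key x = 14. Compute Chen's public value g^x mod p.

1318

Public value = 10^14 mod 1571.
10^1 ≡ 10 (mod 1571)
10^2 = (10^1)^2 ≡ 10^2 = 100 ≡ 100 (mod 1571)
10^4 = (10^2)^2 ≡ 100^2 = 10000 ≡ 574 (mod 1571)
10^8 = (10^4)^2 ≡ 574^2 = 329476 ≡ 1137 (mod 1571)
10^14 = 10^8 · 10^4 · 10^2 ≡ 1137 · 574 · 100 ≡ 1318 (mod 1571).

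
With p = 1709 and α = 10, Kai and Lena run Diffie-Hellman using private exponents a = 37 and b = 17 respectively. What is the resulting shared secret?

403

Lena sends B = α^b mod p = 10^17 mod 1709.
10^1 ≡ 10 (mod 1709)
10^2 = (10^1)^2 ≡ 10^2 = 100 ≡ 100 (mod 1709)
10^4 = (10^2)^2 ≡ 100^2 = 10000 ≡ 1455 (mod 1709)
10^8 = (10^4)^2 ≡ 1455^2 = 2117025 ≡ 1283 (mod 1709)
10^16 = (10^8)^2 ≡ 1283^2 = 1646089 ≡ 322 (mod 1709)
10^17 = 10^16 · 10^1 ≡ 322 · 10 ≡ 1511 (mod 1709).
So B = 1511. Kai then computes K = B^a mod p = 1511^37 mod 1709.
1511^1 ≡ 1511 (mod 1709)
1511^2 = (1511^1)^2 ≡ 1511^2 = 2283121 ≡ 1606 (mod 1709)
1511^4 = (1511^2)^2 ≡ 1606^2 = 2579236 ≡ 355 (mod 1709)
1511^8 = (1511^4)^2 ≡ 355^2 = 126025 ≡ 1268 (mod 1709)
1511^16 = (1511^8)^2 ≡ 1268^2 = 1607824 ≡ 1364 (mod 1709)
1511^32 = (1511^16)^2 ≡ 1364^2 = 1860496 ≡ 1104 (mod 1709)
1511^37 = 1511^32 · 1511^4 · 1511^1 ≡ 1104 · 355 · 1511 ≡ 403 (mod 1709).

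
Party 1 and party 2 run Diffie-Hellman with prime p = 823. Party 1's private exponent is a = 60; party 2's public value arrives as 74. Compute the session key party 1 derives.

811

Shared key K = 74^60 mod 823.
74^1 ≡ 74 (mod 823)
74^2 = (74^1)^2 ≡ 74^2 = 5476 ≡ 538 (mod 823)
74^4 = (74^2)^2 ≡ 538^2 = 289444 ≡ 571 (mod 823)
74^8 = (74^4)^2 ≡ 571^2 = 326041 ≡ 133 (mod 823)
74^16 = (74^8)^2 ≡ 133^2 = 17689 ≡ 406 (mod 823)
74^32 = (74^16)^2 ≡ 406^2 = 164836 ≡ 236 (mod 823)
74^60 = 74^32 · 74^16 · 74^8 · 74^4 ≡ 236 · 406 · 133 · 571 ≡ 811 (mod 823).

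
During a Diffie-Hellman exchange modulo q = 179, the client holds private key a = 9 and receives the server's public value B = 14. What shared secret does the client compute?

66

Shared key K = 14^9 mod 179.
14^1 ≡ 14 (mod 179)
14^2 = (14^1)^2 ≡ 14^2 = 196 ≡ 17 (mod 179)
14^4 = (14^2)^2 ≡ 17^2 = 289 ≡ 110 (mod 179)
14^8 = (14^4)^2 ≡ 110^2 = 12100 ≡ 107 (mod 179)
14^9 = 14^8 · 14^1 ≡ 107 · 14 ≡ 66 (mod 179).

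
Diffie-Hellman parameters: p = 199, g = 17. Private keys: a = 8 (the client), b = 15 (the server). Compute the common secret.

18

The client sends A = g^a mod p = 17^8 mod 199.
17^1 ≡ 17 (mod 199)
17^2 = (17^1)^2 ≡ 17^2 = 289 ≡ 90 (mod 199)
17^4 = (17^2)^2 ≡ 90^2 = 8100 ≡ 140 (mod 199)
17^8 = (17^4)^2 ≡ 140^2 = 19600 ≡ 98 (mod 199)
So A = 98. The server then computes K = A^b mod p = 98^15 mod 199.
98^1 ≡ 98 (mod 199)
98^2 = (98^1)^2 ≡ 98^2 = 9604 ≡ 52 (mod 199)
98^4 = (98^2)^2 ≡ 52^2 = 2704 ≡ 117 (mod 199)
98^8 = (98^4)^2 ≡ 117^2 = 13689 ≡ 157 (mod 199)
98^15 = 98^8 · 98^4 · 98^2 · 98^1 ≡ 157 · 117 · 52 · 98 ≡ 18 (mod 199).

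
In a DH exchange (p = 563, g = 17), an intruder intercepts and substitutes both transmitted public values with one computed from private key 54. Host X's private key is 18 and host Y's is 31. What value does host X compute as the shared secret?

513

Host X receives an intruder's public value M = 17^54 mod 563 instead of the honest one.
17^1 ≡ 17 (mod 563)
17^2 = (17^1)^2 ≡ 17^2 = 289 ≡ 289 (mod 563)
17^4 = (17^2)^2 ≡ 289^2 = 83521 ≡ 197 (mod 563)
17^8 = (17^4)^2 ≡ 197^2 = 38809 ≡ 525 (mod 563)
17^16 = (17^8)^2 ≡ 525^2 = 275625 ≡ 318 (mod 563)
17^32 = (17^16)^2 ≡ 318^2 = 101124 ≡ 347 (mod 563)
17^54 = 17^32 · 17^16 · 17^4 · 17^2 ≡ 347 · 318 · 197 · 289 ≡ 423 (mod 563).
So M = 423. Host X computes K = M^18 mod 563.
423^1 ≡ 423 (mod 563)
423^2 = (423^1)^2 ≡ 423^2 = 178929 ≡ 458 (mod 563)
423^4 = (423^2)^2 ≡ 458^2 = 209764 ≡ 328 (mod 563)
423^8 = (423^4)^2 ≡ 328^2 = 107584 ≡ 51 (mod 563)
423^16 = (423^8)^2 ≡ 51^2 = 2601 ≡ 349 (mod 563)
423^18 = 423^16 · 423^2 ≡ 349 · 458 ≡ 513 (mod 563).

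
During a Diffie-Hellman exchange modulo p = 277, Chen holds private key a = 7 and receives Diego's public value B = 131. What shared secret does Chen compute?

Shared key K = 131^7 mod 277.
131^1 ≡ 131 (mod 277)
131^2 = (131^1)^2 ≡ 131^2 = 17161 ≡ 264 (mod 277)
131^4 = (131^2)^2 ≡ 264^2 = 69696 ≡ 169 (mod 277)
131^7 = 131^4 · 131^2 · 131^1 ≡ 169 · 264 · 131 ≡ 273 (mod 277).

273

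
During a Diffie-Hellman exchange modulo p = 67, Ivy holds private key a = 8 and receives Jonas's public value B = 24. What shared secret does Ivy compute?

64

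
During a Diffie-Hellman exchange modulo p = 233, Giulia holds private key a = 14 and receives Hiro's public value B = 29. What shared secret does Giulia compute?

Shared key K = 29^14 mod 233.
29^1 ≡ 29 (mod 233)
29^2 = (29^1)^2 ≡ 29^2 = 841 ≡ 142 (mod 233)
29^4 = (29^2)^2 ≡ 142^2 = 20164 ≡ 126 (mod 233)
29^8 = (29^4)^2 ≡ 126^2 = 15876 ≡ 32 (mod 233)
29^14 = 29^8 · 29^4 · 29^2 ≡ 32 · 126 · 142 ≡ 63 (mod 233).

63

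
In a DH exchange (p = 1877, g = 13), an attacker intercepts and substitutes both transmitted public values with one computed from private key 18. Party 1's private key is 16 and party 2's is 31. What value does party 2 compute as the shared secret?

Party 2 receives an attacker's public value M = 13^18 mod 1877 instead of the honest one.
13^1 ≡ 13 (mod 1877)
13^2 = (13^1)^2 ≡ 13^2 = 169 ≡ 169 (mod 1877)
13^4 = (13^2)^2 ≡ 169^2 = 28561 ≡ 406 (mod 1877)
13^8 = (13^4)^2 ≡ 406^2 = 164836 ≡ 1537 (mod 1877)
13^16 = (13^8)^2 ≡ 1537^2 = 2362369 ≡ 1103 (mod 1877)
13^18 = 13^16 · 13^2 ≡ 1103 · 169 ≡ 584 (mod 1877).
So M = 584. Party 2 computes K = M^31 mod 1877.
584^1 ≡ 584 (mod 1877)
584^2 = (584^1)^2 ≡ 584^2 = 341056 ≡ 1319 (mod 1877)
584^4 = (584^2)^2 ≡ 1319^2 = 1739761 ≡ 1659 (mod 1877)
584^8 = (584^4)^2 ≡ 1659^2 = 2752281 ≡ 599 (mod 1877)
584^16 = (584^8)^2 ≡ 599^2 = 358801 ≡ 294 (mod 1877)
584^31 = 584^16 · 584^8 · 584^4 · 584^2 · 584^1 ≡ 294 · 599 · 1659 · 1319 · 584 ≡ 238 (mod 1877).

238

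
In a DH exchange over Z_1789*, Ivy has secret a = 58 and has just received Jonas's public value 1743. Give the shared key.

987

Shared key K = 1743^58 mod 1789.
1743^1 ≡ 1743 (mod 1789)
1743^2 = (1743^1)^2 ≡ 1743^2 = 3038049 ≡ 327 (mod 1789)
1743^4 = (1743^2)^2 ≡ 327^2 = 106929 ≡ 1378 (mod 1789)
1743^8 = (1743^4)^2 ≡ 1378^2 = 1898884 ≡ 755 (mod 1789)
1743^16 = (1743^8)^2 ≡ 755^2 = 570025 ≡ 1123 (mod 1789)
1743^32 = (1743^16)^2 ≡ 1123^2 = 1261129 ≡ 1673 (mod 1789)
1743^58 = 1743^32 · 1743^16 · 1743^8 · 1743^2 ≡ 1673 · 1123 · 755 · 327 ≡ 987 (mod 1789).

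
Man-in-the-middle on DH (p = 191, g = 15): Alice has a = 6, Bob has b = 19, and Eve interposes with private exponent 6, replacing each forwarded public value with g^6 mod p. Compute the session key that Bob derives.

109

Bob receives Eve's public value M = 15^6 mod 191 instead of the honest one.
15^1 ≡ 15 (mod 191)
15^2 = (15^1)^2 ≡ 15^2 = 225 ≡ 34 (mod 191)
15^4 = (15^2)^2 ≡ 34^2 = 1156 ≡ 10 (mod 191)
15^6 = 15^4 · 15^2 ≡ 10 · 34 ≡ 149 (mod 191).
So M = 149. Bob computes K = M^19 mod 191.
149^1 ≡ 149 (mod 191)
149^2 = (149^1)^2 ≡ 149^2 = 22201 ≡ 45 (mod 191)
149^4 = (149^2)^2 ≡ 45^2 = 2025 ≡ 115 (mod 191)
149^8 = (149^4)^2 ≡ 115^2 = 13225 ≡ 46 (mod 191)
149^16 = (149^8)^2 ≡ 46^2 = 2116 ≡ 15 (mod 191)
149^19 = 149^16 · 149^2 · 149^1 ≡ 15 · 45 · 149 ≡ 109 (mod 191).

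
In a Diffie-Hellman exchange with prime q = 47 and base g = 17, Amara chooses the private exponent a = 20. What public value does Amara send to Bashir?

Public value = 17^20 mod 47.
17^1 ≡ 17 (mod 47)
17^2 = (17^1)^2 ≡ 17^2 = 289 ≡ 7 (mod 47)
17^4 = (17^2)^2 ≡ 7^2 = 49 ≡ 2 (mod 47)
17^8 = (17^4)^2 ≡ 2^2 = 4 ≡ 4 (mod 47)
17^16 = (17^8)^2 ≡ 4^2 = 16 ≡ 16 (mod 47)
17^20 = 17^16 · 17^4 ≡ 16 · 2 ≡ 32 (mod 47).

32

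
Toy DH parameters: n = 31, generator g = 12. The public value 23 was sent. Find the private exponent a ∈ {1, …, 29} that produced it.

Try successive powers of 12 modulo 31:
12^1 ≡ 12
12^2 ≡ 20
12^3 ≡ 23
Found: a = 3.

3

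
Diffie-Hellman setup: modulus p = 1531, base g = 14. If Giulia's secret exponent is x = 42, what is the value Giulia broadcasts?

591

Public value = 14^42 mod 1531.
14^1 ≡ 14 (mod 1531)
14^2 = (14^1)^2 ≡ 14^2 = 196 ≡ 196 (mod 1531)
14^4 = (14^2)^2 ≡ 196^2 = 38416 ≡ 141 (mod 1531)
14^8 = (14^4)^2 ≡ 141^2 = 19881 ≡ 1509 (mod 1531)
14^16 = (14^8)^2 ≡ 1509^2 = 2277081 ≡ 484 (mod 1531)
14^32 = (14^16)^2 ≡ 484^2 = 234256 ≡ 13 (mod 1531)
14^42 = 14^32 · 14^8 · 14^2 ≡ 13 · 1509 · 196 ≡ 591 (mod 1531).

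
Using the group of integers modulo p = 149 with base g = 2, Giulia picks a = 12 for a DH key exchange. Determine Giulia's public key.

Public value = 2^12 mod 149.
2^1 ≡ 2 (mod 149)
2^2 = (2^1)^2 ≡ 2^2 = 4 ≡ 4 (mod 149)
2^4 = (2^2)^2 ≡ 4^2 = 16 ≡ 16 (mod 149)
2^8 = (2^4)^2 ≡ 16^2 = 256 ≡ 107 (mod 149)
2^12 = 2^8 · 2^4 ≡ 107 · 16 ≡ 73 (mod 149).

73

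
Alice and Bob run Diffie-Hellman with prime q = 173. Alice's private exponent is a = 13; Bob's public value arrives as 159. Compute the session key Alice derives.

13

Shared key K = 159^13 mod 173.
159^1 ≡ 159 (mod 173)
159^2 = (159^1)^2 ≡ 159^2 = 25281 ≡ 23 (mod 173)
159^4 = (159^2)^2 ≡ 23^2 = 529 ≡ 10 (mod 173)
159^8 = (159^4)^2 ≡ 10^2 = 100 ≡ 100 (mod 173)
159^13 = 159^8 · 159^4 · 159^1 ≡ 100 · 10 · 159 ≡ 13 (mod 173).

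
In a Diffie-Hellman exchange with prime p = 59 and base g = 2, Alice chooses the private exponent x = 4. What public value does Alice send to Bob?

16

Public value = 2^4 (mod 59).
2^1 ≡ 2 (mod 59)
2^2 = (2^1)^2 ≡ 2^2 = 4 ≡ 4 (mod 59)
2^4 = (2^2)^2 ≡ 4^2 = 16 ≡ 16 (mod 59)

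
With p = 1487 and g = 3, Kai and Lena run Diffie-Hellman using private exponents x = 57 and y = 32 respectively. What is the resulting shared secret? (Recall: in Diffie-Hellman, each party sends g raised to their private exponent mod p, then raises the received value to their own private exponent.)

715

Lena sends B = g^y mod p = 3^32 mod 1487.
3^1 ≡ 3 (mod 1487)
3^2 = (3^1)^2 ≡ 3^2 = 9 ≡ 9 (mod 1487)
3^4 = (3^2)^2 ≡ 9^2 = 81 ≡ 81 (mod 1487)
3^8 = (3^4)^2 ≡ 81^2 = 6561 ≡ 613 (mod 1487)
3^16 = (3^8)^2 ≡ 613^2 = 375769 ≡ 1045 (mod 1487)
3^32 = (3^16)^2 ≡ 1045^2 = 1092025 ≡ 567 (mod 1487)
So B = 567. Kai then computes K = B^x mod p = 567^57 mod 1487.
567^1 ≡ 567 (mod 1487)
567^2 = (567^1)^2 ≡ 567^2 = 321489 ≡ 297 (mod 1487)
567^4 = (567^2)^2 ≡ 297^2 = 88209 ≡ 476 (mod 1487)
567^8 = (567^4)^2 ≡ 476^2 = 226576 ≡ 552 (mod 1487)
567^16 = (567^8)^2 ≡ 552^2 = 304704 ≡ 1356 (mod 1487)
567^32 = (567^16)^2 ≡ 1356^2 = 1838736 ≡ 804 (mod 1487)
567^57 = 567^32 · 567^16 · 567^8 · 567^1 ≡ 804 · 1356 · 552 · 567 ≡ 715 (mod 1487).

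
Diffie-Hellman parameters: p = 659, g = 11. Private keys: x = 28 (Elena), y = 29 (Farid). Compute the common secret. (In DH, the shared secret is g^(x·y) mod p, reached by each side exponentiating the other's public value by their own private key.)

274

Elena sends A = g^x mod p = 11^28 mod 659.
11^1 ≡ 11 (mod 659)
11^2 = (11^1)^2 ≡ 11^2 = 121 ≡ 121 (mod 659)
11^4 = (11^2)^2 ≡ 121^2 = 14641 ≡ 143 (mod 659)
11^8 = (11^4)^2 ≡ 143^2 = 20449 ≡ 20 (mod 659)
11^16 = (11^8)^2 ≡ 20^2 = 400 ≡ 400 (mod 659)
11^28 = 11^16 · 11^8 · 11^4 ≡ 400 · 20 · 143 ≡ 635 (mod 659).
So A = 635. Farid then computes K = A^y mod p = 635^29 mod 659.
635^1 ≡ 635 (mod 659)
635^2 = (635^1)^2 ≡ 635^2 = 403225 ≡ 576 (mod 659)
635^4 = (635^2)^2 ≡ 576^2 = 331776 ≡ 299 (mod 659)
635^8 = (635^4)^2 ≡ 299^2 = 89401 ≡ 436 (mod 659)
635^16 = (635^8)^2 ≡ 436^2 = 190096 ≡ 304 (mod 659)
635^29 = 635^16 · 635^8 · 635^4 · 635^1 ≡ 304 · 436 · 299 · 635 ≡ 274 (mod 659).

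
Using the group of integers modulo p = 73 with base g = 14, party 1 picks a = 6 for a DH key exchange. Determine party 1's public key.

Public value = 14^6 mod 73.
14^1 ≡ 14 (mod 73)
14^2 = (14^1)^2 ≡ 14^2 = 196 ≡ 50 (mod 73)
14^4 = (14^2)^2 ≡ 50^2 = 2500 ≡ 18 (mod 73)
14^6 = 14^4 · 14^2 ≡ 18 · 50 ≡ 24 (mod 73).

24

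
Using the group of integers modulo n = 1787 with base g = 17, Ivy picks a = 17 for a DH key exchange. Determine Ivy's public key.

Public value = 17^17 mod 1787.
17^1 ≡ 17 (mod 1787)
17^2 = (17^1)^2 ≡ 17^2 = 289 ≡ 289 (mod 1787)
17^4 = (17^2)^2 ≡ 289^2 = 83521 ≡ 1319 (mod 1787)
17^8 = (17^4)^2 ≡ 1319^2 = 1739761 ≡ 1010 (mod 1787)
17^16 = (17^8)^2 ≡ 1010^2 = 1020100 ≡ 1510 (mod 1787)
17^17 = 17^16 · 17^1 ≡ 1510 · 17 ≡ 652 (mod 1787).

652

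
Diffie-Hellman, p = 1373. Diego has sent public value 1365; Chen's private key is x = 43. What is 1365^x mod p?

1326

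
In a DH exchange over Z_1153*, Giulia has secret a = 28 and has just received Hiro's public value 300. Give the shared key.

529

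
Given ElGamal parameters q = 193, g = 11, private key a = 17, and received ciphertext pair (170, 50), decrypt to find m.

170

Shared mask s = c₁^a mod q = 170^17 mod 193.
170^1 ≡ 170 (mod 193)
170^2 = (170^1)^2 ≡ 170^2 = 28900 ≡ 143 (mod 193)
170^4 = (170^2)^2 ≡ 143^2 = 20449 ≡ 184 (mod 193)
170^8 = (170^4)^2 ≡ 184^2 = 33856 ≡ 81 (mod 193)
170^16 = (170^8)^2 ≡ 81^2 = 6561 ≡ 192 (mod 193)
170^17 = 170^16 · 170^1 ≡ 192 · 170 ≡ 23 (mod 193).
So s = 23; s⁻¹ ≡ 42 (mod 193).
m = c₂ · s⁻¹ mod 193 = 50 · 42 mod 193 = 170.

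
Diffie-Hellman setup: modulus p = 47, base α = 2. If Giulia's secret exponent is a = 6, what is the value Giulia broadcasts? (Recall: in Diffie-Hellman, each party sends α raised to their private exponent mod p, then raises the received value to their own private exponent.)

Public value = 2^6 (mod 47).
2^1 ≡ 2 (mod 47)
2^2 = (2^1)^2 ≡ 2^2 = 4 ≡ 4 (mod 47)
2^4 = (2^2)^2 ≡ 4^2 = 16 ≡ 16 (mod 47)
2^6 = 2^4 · 2^2 ≡ 16 · 4 ≡ 17 (mod 47).

17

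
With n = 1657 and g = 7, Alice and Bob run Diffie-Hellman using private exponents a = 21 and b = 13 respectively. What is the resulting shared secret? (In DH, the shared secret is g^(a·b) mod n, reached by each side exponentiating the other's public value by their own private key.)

657

Alice sends A = g^a mod n = 7^21 mod 1657.
7^1 ≡ 7 (mod 1657)
7^2 = (7^1)^2 ≡ 7^2 = 49 ≡ 49 (mod 1657)
7^4 = (7^2)^2 ≡ 49^2 = 2401 ≡ 744 (mod 1657)
7^8 = (7^4)^2 ≡ 744^2 = 553536 ≡ 98 (mod 1657)
7^16 = (7^8)^2 ≡ 98^2 = 9604 ≡ 1319 (mod 1657)
7^21 = 7^16 · 7^4 · 7^1 ≡ 1319 · 744 · 7 ≡ 1087 (mod 1657).
So A = 1087. Bob then computes K = A^b mod n = 1087^13 mod 1657.
1087^1 ≡ 1087 (mod 1657)
1087^2 = (1087^1)^2 ≡ 1087^2 = 1181569 ≡ 128 (mod 1657)
1087^4 = (1087^2)^2 ≡ 128^2 = 16384 ≡ 1471 (mod 1657)
1087^8 = (1087^4)^2 ≡ 1471^2 = 2163841 ≡ 1456 (mod 1657)
1087^13 = 1087^8 · 1087^4 · 1087^1 ≡ 1456 · 1471 · 1087 ≡ 657 (mod 1657).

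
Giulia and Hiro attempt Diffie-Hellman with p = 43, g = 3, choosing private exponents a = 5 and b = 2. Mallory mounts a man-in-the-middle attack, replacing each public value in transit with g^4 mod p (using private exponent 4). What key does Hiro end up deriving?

Hiro receives Mallory's public value M = 3^4 mod 43 instead of the honest one.
3^1 ≡ 3 (mod 43)
3^2 = (3^1)^2 ≡ 3^2 = 9 ≡ 9 (mod 43)
3^4 = (3^2)^2 ≡ 9^2 = 81 ≡ 38 (mod 43)
So M = 38. Hiro computes K = M^2 mod 43.
38^1 ≡ 38 (mod 43)
38^2 = (38^1)^2 ≡ 38^2 = 1444 ≡ 25 (mod 43)

25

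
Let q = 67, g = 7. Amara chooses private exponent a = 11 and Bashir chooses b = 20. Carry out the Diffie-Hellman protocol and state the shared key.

29

Bashir sends B = g^b mod q = 7^20 mod 67.
7^1 ≡ 7 (mod 67)
7^2 = (7^1)^2 ≡ 7^2 = 49 ≡ 49 (mod 67)
7^4 = (7^2)^2 ≡ 49^2 = 2401 ≡ 56 (mod 67)
7^8 = (7^4)^2 ≡ 56^2 = 3136 ≡ 54 (mod 67)
7^16 = (7^8)^2 ≡ 54^2 = 2916 ≡ 35 (mod 67)
7^20 = 7^16 · 7^4 ≡ 35 · 56 ≡ 17 (mod 67).
So B = 17. Amara then computes K = B^a mod q = 17^11 mod 67.
17^1 ≡ 17 (mod 67)
17^2 = (17^1)^2 ≡ 17^2 = 289 ≡ 21 (mod 67)
17^4 = (17^2)^2 ≡ 21^2 = 441 ≡ 39 (mod 67)
17^8 = (17^4)^2 ≡ 39^2 = 1521 ≡ 47 (mod 67)
17^11 = 17^8 · 17^2 · 17^1 ≡ 47 · 21 · 17 ≡ 29 (mod 67).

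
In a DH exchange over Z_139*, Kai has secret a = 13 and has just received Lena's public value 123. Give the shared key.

111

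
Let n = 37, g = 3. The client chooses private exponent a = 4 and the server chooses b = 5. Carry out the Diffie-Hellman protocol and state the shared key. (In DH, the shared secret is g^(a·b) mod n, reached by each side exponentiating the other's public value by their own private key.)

9

The client sends A = g^a mod n = 3^4 mod 37.
3^1 ≡ 3 (mod 37)
3^2 = (3^1)^2 ≡ 3^2 = 9 ≡ 9 (mod 37)
3^4 = (3^2)^2 ≡ 9^2 = 81 ≡ 7 (mod 37)
So A = 7. The server then computes K = A^b mod n = 7^5 mod 37.
7^1 ≡ 7 (mod 37)
7^2 = (7^1)^2 ≡ 7^2 = 49 ≡ 12 (mod 37)
7^4 = (7^2)^2 ≡ 12^2 = 144 ≡ 33 (mod 37)
7^5 = 7^4 · 7^1 ≡ 33 · 7 ≡ 9 (mod 37).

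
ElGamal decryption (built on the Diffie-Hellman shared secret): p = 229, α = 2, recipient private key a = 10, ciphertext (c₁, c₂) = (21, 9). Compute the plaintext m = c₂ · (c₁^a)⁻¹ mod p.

Shared mask s = c₁^a mod p = 21^10 mod 229.
21^1 ≡ 21 (mod 229)
21^2 = (21^1)^2 ≡ 21^2 = 441 ≡ 212 (mod 229)
21^4 = (21^2)^2 ≡ 212^2 = 44944 ≡ 60 (mod 229)
21^8 = (21^4)^2 ≡ 60^2 = 3600 ≡ 165 (mod 229)
21^10 = 21^8 · 21^2 ≡ 165 · 212 ≡ 172 (mod 229).
So s = 172; s⁻¹ ≡ 4 (mod 229).
m = c₂ · s⁻¹ mod 229 = 9 · 4 mod 229 = 36.

36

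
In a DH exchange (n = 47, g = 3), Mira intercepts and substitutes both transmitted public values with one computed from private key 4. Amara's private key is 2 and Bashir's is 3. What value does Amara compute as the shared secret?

28

Amara receives Mira's public value M = 3^4 mod 47 instead of the honest one.
3^1 ≡ 3 (mod 47)
3^2 = (3^1)^2 ≡ 3^2 = 9 ≡ 9 (mod 47)
3^4 = (3^2)^2 ≡ 9^2 = 81 ≡ 34 (mod 47)
So M = 34. Amara computes K = M^2 mod 47.
34^1 ≡ 34 (mod 47)
34^2 = (34^1)^2 ≡ 34^2 = 1156 ≡ 28 (mod 47)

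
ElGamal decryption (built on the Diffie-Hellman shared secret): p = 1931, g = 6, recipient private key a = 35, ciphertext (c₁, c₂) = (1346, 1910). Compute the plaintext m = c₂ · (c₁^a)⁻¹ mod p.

1324

Shared mask s = c₁^a mod p = 1346^35 mod 1931.
1346^1 ≡ 1346 (mod 1931)
1346^2 = (1346^1)^2 ≡ 1346^2 = 1811716 ≡ 438 (mod 1931)
1346^4 = (1346^2)^2 ≡ 438^2 = 191844 ≡ 675 (mod 1931)
1346^8 = (1346^4)^2 ≡ 675^2 = 455625 ≡ 1840 (mod 1931)
1346^16 = (1346^8)^2 ≡ 1840^2 = 3385600 ≡ 557 (mod 1931)
1346^32 = (1346^16)^2 ≡ 557^2 = 310249 ≡ 1289 (mod 1931)
1346^35 = 1346^32 · 1346^2 · 1346^1 ≡ 1289 · 438 · 1346 ≡ 1632 (mod 1931).
So s = 1632; s⁻¹ ≡ 1776 (mod 1931).
m = c₂ · s⁻¹ mod 1931 = 1910 · 1776 mod 1931 = 1324.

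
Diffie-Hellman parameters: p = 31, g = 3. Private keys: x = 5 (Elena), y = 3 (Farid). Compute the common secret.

Farid sends B = g^y mod p = 3^3 mod 31.
3^1 ≡ 3 (mod 31)
3^2 = (3^1)^2 ≡ 3^2 = 9 ≡ 9 (mod 31)
3^3 = 3^2 · 3^1 ≡ 9 · 3 ≡ 27 (mod 31).
So B = 27. Elena then computes K = B^x mod p = 27^5 mod 31.
27^1 ≡ 27 (mod 31)
27^2 = (27^1)^2 ≡ 27^2 = 729 ≡ 16 (mod 31)
27^4 = (27^2)^2 ≡ 16^2 = 256 ≡ 8 (mod 31)
27^5 = 27^4 · 27^1 ≡ 8 · 27 ≡ 30 (mod 31).

30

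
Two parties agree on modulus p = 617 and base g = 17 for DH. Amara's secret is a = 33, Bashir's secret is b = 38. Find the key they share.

400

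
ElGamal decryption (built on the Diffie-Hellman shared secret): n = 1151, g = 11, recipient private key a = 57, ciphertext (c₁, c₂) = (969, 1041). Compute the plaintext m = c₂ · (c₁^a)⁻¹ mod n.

994

Shared mask s = c₁^a mod n = 969^57 mod 1151.
969^1 ≡ 969 (mod 1151)
969^2 = (969^1)^2 ≡ 969^2 = 938961 ≡ 896 (mod 1151)
969^4 = (969^2)^2 ≡ 896^2 = 802816 ≡ 569 (mod 1151)
969^8 = (969^4)^2 ≡ 569^2 = 323761 ≡ 330 (mod 1151)
969^16 = (969^8)^2 ≡ 330^2 = 108900 ≡ 706 (mod 1151)
969^32 = (969^16)^2 ≡ 706^2 = 498436 ≡ 53 (mod 1151)
969^57 = 969^32 · 969^16 · 969^8 · 969^1 ≡ 53 · 706 · 330 · 969 ≡ 118 (mod 1151).
So s = 118; s⁻¹ ≡ 556 (mod 1151).
m = c₂ · s⁻¹ mod 1151 = 1041 · 556 mod 1151 = 994.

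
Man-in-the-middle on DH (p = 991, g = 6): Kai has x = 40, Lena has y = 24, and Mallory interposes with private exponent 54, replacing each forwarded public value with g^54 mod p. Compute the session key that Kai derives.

50

Kai receives Mallory's public value M = 6^54 mod 991 instead of the honest one.
6^1 ≡ 6 (mod 991)
6^2 = (6^1)^2 ≡ 6^2 = 36 ≡ 36 (mod 991)
6^4 = (6^2)^2 ≡ 36^2 = 1296 ≡ 305 (mod 991)
6^8 = (6^4)^2 ≡ 305^2 = 93025 ≡ 862 (mod 991)
6^16 = (6^8)^2 ≡ 862^2 = 743044 ≡ 785 (mod 991)
6^32 = (6^16)^2 ≡ 785^2 = 616225 ≡ 814 (mod 991)
6^54 = 6^32 · 6^16 · 6^4 · 6^2 ≡ 814 · 785 · 305 · 36 ≡ 652 (mod 991).
So M = 652. Kai computes K = M^40 mod 991.
652^1 ≡ 652 (mod 991)
652^2 = (652^1)^2 ≡ 652^2 = 425104 ≡ 956 (mod 991)
652^4 = (652^2)^2 ≡ 956^2 = 913936 ≡ 234 (mod 991)
652^8 = (652^4)^2 ≡ 234^2 = 54756 ≡ 251 (mod 991)
652^16 = (652^8)^2 ≡ 251^2 = 63001 ≡ 568 (mod 991)
652^32 = (652^16)^2 ≡ 568^2 = 322624 ≡ 549 (mod 991)
652^40 = 652^32 · 652^8 ≡ 549 · 251 ≡ 50 (mod 991).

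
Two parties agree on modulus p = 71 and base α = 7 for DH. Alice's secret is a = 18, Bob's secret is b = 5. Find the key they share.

Bob sends B = α^b mod p = 7^5 mod 71.
7^1 ≡ 7 (mod 71)
7^2 = (7^1)^2 ≡ 7^2 = 49 ≡ 49 (mod 71)
7^4 = (7^2)^2 ≡ 49^2 = 2401 ≡ 58 (mod 71)
7^5 = 7^4 · 7^1 ≡ 58 · 7 ≡ 51 (mod 71).
So B = 51. Alice then computes K = B^a mod p = 51^18 mod 71.
51^1 ≡ 51 (mod 71)
51^2 = (51^1)^2 ≡ 51^2 = 2601 ≡ 45 (mod 71)
51^4 = (51^2)^2 ≡ 45^2 = 2025 ≡ 37 (mod 71)
51^8 = (51^4)^2 ≡ 37^2 = 1369 ≡ 20 (mod 71)
51^16 = (51^8)^2 ≡ 20^2 = 400 ≡ 45 (mod 71)
51^18 = 51^16 · 51^2 ≡ 45 · 45 ≡ 37 (mod 71).

37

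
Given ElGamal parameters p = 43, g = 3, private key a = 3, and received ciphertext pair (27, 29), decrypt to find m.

13

Shared mask s = c₁^a mod p = 27^3 mod 43.
27^1 ≡ 27 (mod 43)
27^2 = (27^1)^2 ≡ 27^2 = 729 ≡ 41 (mod 43)
27^3 = 27^2 · 27^1 ≡ 41 · 27 ≡ 32 (mod 43).
So s = 32; s⁻¹ ≡ 39 (mod 43).
m = c₂ · s⁻¹ mod 43 = 29 · 39 mod 43 = 13.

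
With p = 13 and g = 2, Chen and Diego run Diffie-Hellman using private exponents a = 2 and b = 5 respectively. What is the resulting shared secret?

Chen sends A = g^a mod p = 2^2 mod 13.
2^1 ≡ 2 (mod 13)
2^2 = (2^1)^2 ≡ 2^2 = 4 ≡ 4 (mod 13)
So A = 4. Diego then computes K = A^b mod p = 4^5 mod 13.
4^1 ≡ 4 (mod 13)
4^2 = (4^1)^2 ≡ 4^2 = 16 ≡ 3 (mod 13)
4^4 = (4^2)^2 ≡ 3^2 = 9 ≡ 9 (mod 13)
4^5 = 4^4 · 4^1 ≡ 9 · 4 ≡ 10 (mod 13).

10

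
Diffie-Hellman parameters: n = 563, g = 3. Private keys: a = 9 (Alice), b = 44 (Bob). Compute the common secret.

467

Alice sends A = g^a mod n = 3^9 mod 563.
3^1 ≡ 3 (mod 563)
3^2 = (3^1)^2 ≡ 3^2 = 9 ≡ 9 (mod 563)
3^4 = (3^2)^2 ≡ 9^2 = 81 ≡ 81 (mod 563)
3^8 = (3^4)^2 ≡ 81^2 = 6561 ≡ 368 (mod 563)
3^9 = 3^8 · 3^1 ≡ 368 · 3 ≡ 541 (mod 563).
So A = 541. Bob then computes K = A^b mod n = 541^44 mod 563.
541^1 ≡ 541 (mod 563)
541^2 = (541^1)^2 ≡ 541^2 = 292681 ≡ 484 (mod 563)
541^4 = (541^2)^2 ≡ 484^2 = 234256 ≡ 48 (mod 563)
541^8 = (541^4)^2 ≡ 48^2 = 2304 ≡ 52 (mod 563)
541^16 = (541^8)^2 ≡ 52^2 = 2704 ≡ 452 (mod 563)
541^32 = (541^16)^2 ≡ 452^2 = 204304 ≡ 498 (mod 563)
541^44 = 541^32 · 541^8 · 541^4 ≡ 498 · 52 · 48 ≡ 467 (mod 563).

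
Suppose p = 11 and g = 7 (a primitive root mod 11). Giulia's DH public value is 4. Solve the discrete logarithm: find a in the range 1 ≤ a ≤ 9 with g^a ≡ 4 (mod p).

6

Try successive powers of 7 modulo 11:
7^1 ≡ 7
7^2 ≡ 5
7^3 ≡ 2
7^4 ≡ 3
7^5 ≡ 10
7^6 ≡ 4
Found: a = 6.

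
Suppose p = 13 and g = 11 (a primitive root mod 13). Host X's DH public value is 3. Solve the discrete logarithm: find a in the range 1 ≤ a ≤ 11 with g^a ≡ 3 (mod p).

4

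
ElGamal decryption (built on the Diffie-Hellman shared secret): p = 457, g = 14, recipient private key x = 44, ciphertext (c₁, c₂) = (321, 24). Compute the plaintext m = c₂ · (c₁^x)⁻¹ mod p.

Shared mask s = c₁^x mod p = 321^44 mod 457.
321^1 ≡ 321 (mod 457)
321^2 = (321^1)^2 ≡ 321^2 = 103041 ≡ 216 (mod 457)
321^4 = (321^2)^2 ≡ 216^2 = 46656 ≡ 42 (mod 457)
321^8 = (321^4)^2 ≡ 42^2 = 1764 ≡ 393 (mod 457)
321^16 = (321^8)^2 ≡ 393^2 = 154449 ≡ 440 (mod 457)
321^32 = (321^16)^2 ≡ 440^2 = 193600 ≡ 289 (mod 457)
321^44 = 321^32 · 321^8 · 321^4 ≡ 289 · 393 · 42 ≡ 68 (mod 457).
So s = 68; s⁻¹ ≡ 289 (mod 457).
m = c₂ · s⁻¹ mod 457 = 24 · 289 mod 457 = 81.

81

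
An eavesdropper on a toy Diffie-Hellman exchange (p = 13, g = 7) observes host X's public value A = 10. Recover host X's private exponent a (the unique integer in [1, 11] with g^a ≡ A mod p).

2

Try successive powers of 7 modulo 13:
7^1 ≡ 7
7^2 ≡ 10
Found: a = 2.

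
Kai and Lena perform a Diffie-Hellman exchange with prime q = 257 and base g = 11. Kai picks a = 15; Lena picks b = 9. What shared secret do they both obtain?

Lena sends B = g^b mod q = 11^9 mod 257.
11^1 ≡ 11 (mod 257)
11^2 = (11^1)^2 ≡ 11^2 = 121 ≡ 121 (mod 257)
11^4 = (11^2)^2 ≡ 121^2 = 14641 ≡ 249 (mod 257)
11^8 = (11^4)^2 ≡ 249^2 = 62001 ≡ 64 (mod 257)
11^9 = 11^8 · 11^1 ≡ 64 · 11 ≡ 190 (mod 257).
So B = 190. Kai then computes K = B^a mod q = 190^15 mod 257.
190^1 ≡ 190 (mod 257)
190^2 = (190^1)^2 ≡ 190^2 = 36100 ≡ 120 (mod 257)
190^4 = (190^2)^2 ≡ 120^2 = 14400 ≡ 8 (mod 257)
190^8 = (190^4)^2 ≡ 8^2 = 64 ≡ 64 (mod 257)
190^15 = 190^8 · 190^4 · 190^2 · 190^1 ≡ 64 · 8 · 120 · 190 ≡ 146 (mod 257).

146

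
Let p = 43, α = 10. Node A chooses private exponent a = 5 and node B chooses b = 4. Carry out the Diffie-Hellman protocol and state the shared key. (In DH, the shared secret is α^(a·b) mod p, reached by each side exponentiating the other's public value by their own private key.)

Node A sends A = α^a mod p = 10^5 mod 43.
10^1 ≡ 10 (mod 43)
10^2 = (10^1)^2 ≡ 10^2 = 100 ≡ 14 (mod 43)
10^4 = (10^2)^2 ≡ 14^2 = 196 ≡ 24 (mod 43)
10^5 = 10^4 · 10^1 ≡ 24 · 10 ≡ 25 (mod 43).
So A = 25. Node B then computes K = A^b mod p = 25^4 mod 43.
25^1 ≡ 25 (mod 43)
25^2 = (25^1)^2 ≡ 25^2 = 625 ≡ 23 (mod 43)
25^4 = (25^2)^2 ≡ 23^2 = 529 ≡ 13 (mod 43)

13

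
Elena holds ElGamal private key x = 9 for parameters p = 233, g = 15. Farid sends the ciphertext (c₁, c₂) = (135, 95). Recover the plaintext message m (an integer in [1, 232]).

88

Shared mask s = c₁^x mod p = 135^9 mod 233.
135^1 ≡ 135 (mod 233)
135^2 = (135^1)^2 ≡ 135^2 = 18225 ≡ 51 (mod 233)
135^4 = (135^2)^2 ≡ 51^2 = 2601 ≡ 38 (mod 233)
135^8 = (135^4)^2 ≡ 38^2 = 1444 ≡ 46 (mod 233)
135^9 = 135^8 · 135^1 ≡ 46 · 135 ≡ 152 (mod 233).
So s = 152; s⁻¹ ≡ 23 (mod 233).
m = c₂ · s⁻¹ mod 233 = 95 · 23 mod 233 = 88.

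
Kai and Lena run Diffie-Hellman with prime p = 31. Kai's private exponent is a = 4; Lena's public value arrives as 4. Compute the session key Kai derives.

8

Shared key K = 4^4 mod 31.
4^1 ≡ 4 (mod 31)
4^2 = (4^1)^2 ≡ 4^2 = 16 ≡ 16 (mod 31)
4^4 = (4^2)^2 ≡ 16^2 = 256 ≡ 8 (mod 31)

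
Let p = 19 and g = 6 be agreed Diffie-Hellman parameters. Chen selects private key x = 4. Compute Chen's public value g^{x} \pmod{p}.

4

Public value = 6^{4} \pmod{19}.
6^1 ≡ 6 (mod 19)
6^2 = (6^1)^2 ≡ 6^2 = 36 ≡ 17 (mod 19)
6^4 = (6^2)^2 ≡ 17^2 = 289 ≡ 4 (mod 19)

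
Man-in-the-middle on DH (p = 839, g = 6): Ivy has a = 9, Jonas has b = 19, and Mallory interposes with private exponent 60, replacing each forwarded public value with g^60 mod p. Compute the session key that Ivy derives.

Ivy receives Mallory's public value M = 6^60 mod 839 instead of the honest one.
6^1 ≡ 6 (mod 839)
6^2 = (6^1)^2 ≡ 6^2 = 36 ≡ 36 (mod 839)
6^4 = (6^2)^2 ≡ 36^2 = 1296 ≡ 457 (mod 839)
6^8 = (6^4)^2 ≡ 457^2 = 208849 ≡ 777 (mod 839)
6^16 = (6^8)^2 ≡ 777^2 = 603729 ≡ 488 (mod 839)
6^32 = (6^16)^2 ≡ 488^2 = 238144 ≡ 707 (mod 839)
6^60 = 6^32 · 6^16 · 6^8 · 6^4 ≡ 707 · 488 · 777 · 457 ≡ 666 (mod 839).
So M = 666. Ivy computes K = M^9 mod 839.
666^1 ≡ 666 (mod 839)
666^2 = (666^1)^2 ≡ 666^2 = 443556 ≡ 564 (mod 839)
666^4 = (666^2)^2 ≡ 564^2 = 318096 ≡ 115 (mod 839)
666^8 = (666^4)^2 ≡ 115^2 = 13225 ≡ 640 (mod 839)
666^9 = 666^8 · 666^1 ≡ 640 · 666 ≡ 28 (mod 839).

28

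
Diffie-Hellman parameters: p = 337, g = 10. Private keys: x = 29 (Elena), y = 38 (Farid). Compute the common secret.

222

Farid sends B = g^y mod p = 10^38 mod 337.
10^1 ≡ 10 (mod 337)
10^2 = (10^1)^2 ≡ 10^2 = 100 ≡ 100 (mod 337)
10^4 = (10^2)^2 ≡ 100^2 = 10000 ≡ 227 (mod 337)
10^8 = (10^4)^2 ≡ 227^2 = 51529 ≡ 305 (mod 337)
10^16 = (10^8)^2 ≡ 305^2 = 93025 ≡ 13 (mod 337)
10^32 = (10^16)^2 ≡ 13^2 = 169 ≡ 169 (mod 337)
10^38 = 10^32 · 10^4 · 10^2 ≡ 169 · 227 · 100 ≡ 229 (mod 337).
So B = 229. Elena then computes K = B^x mod p = 229^29 mod 337.
229^1 ≡ 229 (mod 337)
229^2 = (229^1)^2 ≡ 229^2 = 52441 ≡ 206 (mod 337)
229^4 = (229^2)^2 ≡ 206^2 = 42436 ≡ 311 (mod 337)
229^8 = (229^4)^2 ≡ 311^2 = 96721 ≡ 2 (mod 337)
229^16 = (229^8)^2 ≡ 2^2 = 4 ≡ 4 (mod 337)
229^29 = 229^16 · 229^8 · 229^4 · 229^1 ≡ 4 · 2 · 311 · 229 ≡ 222 (mod 337).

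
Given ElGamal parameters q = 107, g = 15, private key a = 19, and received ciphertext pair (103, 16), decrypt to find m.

95

Shared mask s = c₁^a mod q = 103^19 mod 107.
103^1 ≡ 103 (mod 107)
103^2 = (103^1)^2 ≡ 103^2 = 10609 ≡ 16 (mod 107)
103^4 = (103^2)^2 ≡ 16^2 = 256 ≡ 42 (mod 107)
103^8 = (103^4)^2 ≡ 42^2 = 1764 ≡ 52 (mod 107)
103^16 = (103^8)^2 ≡ 52^2 = 2704 ≡ 29 (mod 107)
103^19 = 103^16 · 103^2 · 103^1 ≡ 29 · 16 · 103 ≡ 70 (mod 107).
So s = 70; s⁻¹ ≡ 26 (mod 107).
m = c₂ · s⁻¹ mod 107 = 16 · 26 mod 107 = 95.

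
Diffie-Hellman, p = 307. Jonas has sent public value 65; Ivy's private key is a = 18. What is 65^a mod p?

235

Shared key K = 65^18 mod 307.
65^1 ≡ 65 (mod 307)
65^2 = (65^1)^2 ≡ 65^2 = 4225 ≡ 234 (mod 307)
65^4 = (65^2)^2 ≡ 234^2 = 54756 ≡ 110 (mod 307)
65^8 = (65^4)^2 ≡ 110^2 = 12100 ≡ 127 (mod 307)
65^16 = (65^8)^2 ≡ 127^2 = 16129 ≡ 165 (mod 307)
65^18 = 65^16 · 65^2 ≡ 165 · 234 ≡ 235 (mod 307).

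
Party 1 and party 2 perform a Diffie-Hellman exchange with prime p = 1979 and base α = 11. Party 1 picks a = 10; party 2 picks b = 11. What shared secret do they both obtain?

Party 1 sends A = α^a mod p = 11^10 mod 1979.
11^1 ≡ 11 (mod 1979)
11^2 = (11^1)^2 ≡ 11^2 = 121 ≡ 121 (mod 1979)
11^4 = (11^2)^2 ≡ 121^2 = 14641 ≡ 788 (mod 1979)
11^8 = (11^4)^2 ≡ 788^2 = 620944 ≡ 1517 (mod 1979)
11^10 = 11^8 · 11^2 ≡ 1517 · 121 ≡ 1489 (mod 1979).
So A = 1489. Party 2 then computes K = A^b mod p = 1489^11 mod 1979.
1489^1 ≡ 1489 (mod 1979)
1489^2 = (1489^1)^2 ≡ 1489^2 = 2217121 ≡ 641 (mod 1979)
1489^4 = (1489^2)^2 ≡ 641^2 = 410881 ≡ 1228 (mod 1979)
1489^8 = (1489^4)^2 ≡ 1228^2 = 1507984 ≡ 1965 (mod 1979)
1489^11 = 1489^8 · 1489^2 · 1489^1 ≡ 1965 · 641 · 1489 ≡ 1901 (mod 1979).

1901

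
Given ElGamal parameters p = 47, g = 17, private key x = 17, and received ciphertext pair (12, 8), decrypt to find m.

Shared mask s = c₁^x mod p = 12^17 mod 47.
12^1 ≡ 12 (mod 47)
12^2 = (12^1)^2 ≡ 12^2 = 144 ≡ 3 (mod 47)
12^4 = (12^2)^2 ≡ 3^2 = 9 ≡ 9 (mod 47)
12^8 = (12^4)^2 ≡ 9^2 = 81 ≡ 34 (mod 47)
12^16 = (12^8)^2 ≡ 34^2 = 1156 ≡ 28 (mod 47)
12^17 = 12^16 · 12^1 ≡ 28 · 12 ≡ 7 (mod 47).
So s = 7; s⁻¹ ≡ 27 (mod 47).
m = c₂ · s⁻¹ mod 47 = 8 · 27 mod 47 = 28.

28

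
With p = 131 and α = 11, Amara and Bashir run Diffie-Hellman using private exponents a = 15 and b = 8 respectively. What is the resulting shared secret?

39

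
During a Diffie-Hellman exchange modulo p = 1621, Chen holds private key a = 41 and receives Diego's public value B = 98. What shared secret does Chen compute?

Shared key K = 98^41 mod 1621.
98^1 ≡ 98 (mod 1621)
98^2 = (98^1)^2 ≡ 98^2 = 9604 ≡ 1499 (mod 1621)
98^4 = (98^2)^2 ≡ 1499^2 = 2247001 ≡ 295 (mod 1621)
98^8 = (98^4)^2 ≡ 295^2 = 87025 ≡ 1112 (mod 1621)
98^16 = (98^8)^2 ≡ 1112^2 = 1236544 ≡ 1342 (mod 1621)
98^32 = (98^16)^2 ≡ 1342^2 = 1800964 ≡ 33 (mod 1621)
98^41 = 98^32 · 98^8 · 98^1 ≡ 33 · 1112 · 98 ≡ 830 (mod 1621).

830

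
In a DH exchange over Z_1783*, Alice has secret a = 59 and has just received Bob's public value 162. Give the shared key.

Shared key K = 162^59 mod 1783.
162^1 ≡ 162 (mod 1783)
162^2 = (162^1)^2 ≡ 162^2 = 26244 ≡ 1282 (mod 1783)
162^4 = (162^2)^2 ≡ 1282^2 = 1643524 ≡ 1381 (mod 1783)
162^8 = (162^4)^2 ≡ 1381^2 = 1907161 ≡ 1134 (mod 1783)
162^16 = (162^8)^2 ≡ 1134^2 = 1285956 ≡ 413 (mod 1783)
162^32 = (162^16)^2 ≡ 413^2 = 170569 ≡ 1184 (mod 1783)
162^59 = 162^32 · 162^16 · 162^8 · 162^2 · 162^1 ≡ 1184 · 413 · 1134 · 1282 · 162 ≡ 1413 (mod 1783).

1413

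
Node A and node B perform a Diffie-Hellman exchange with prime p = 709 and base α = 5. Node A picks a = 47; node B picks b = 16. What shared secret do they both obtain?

256

Node A sends A = α^a mod p = 5^47 mod 709.
5^1 ≡ 5 (mod 709)
5^2 = (5^1)^2 ≡ 5^2 = 25 ≡ 25 (mod 709)
5^4 = (5^2)^2 ≡ 25^2 = 625 ≡ 625 (mod 709)
5^8 = (5^4)^2 ≡ 625^2 = 390625 ≡ 675 (mod 709)
5^16 = (5^8)^2 ≡ 675^2 = 455625 ≡ 447 (mod 709)
5^32 = (5^16)^2 ≡ 447^2 = 199809 ≡ 580 (mod 709)
5^47 = 5^32 · 5^8 · 5^4 · 5^2 · 5^1 ≡ 580 · 675 · 625 · 25 · 5 ≡ 95 (mod 709).
So A = 95. Node B then computes K = A^b mod p = 95^16 mod 709.
95^1 ≡ 95 (mod 709)
95^2 = (95^1)^2 ≡ 95^2 = 9025 ≡ 517 (mod 709)
95^4 = (95^2)^2 ≡ 517^2 = 267289 ≡ 705 (mod 709)
95^8 = (95^4)^2 ≡ 705^2 = 497025 ≡ 16 (mod 709)
95^16 = (95^8)^2 ≡ 16^2 = 256 ≡ 256 (mod 709)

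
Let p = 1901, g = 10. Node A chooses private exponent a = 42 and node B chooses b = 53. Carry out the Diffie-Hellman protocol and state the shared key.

341

Node A sends A = g^a mod p = 10^42 mod 1901.
10^1 ≡ 10 (mod 1901)
10^2 = (10^1)^2 ≡ 10^2 = 100 ≡ 100 (mod 1901)
10^4 = (10^2)^2 ≡ 100^2 = 10000 ≡ 495 (mod 1901)
10^8 = (10^4)^2 ≡ 495^2 = 245025 ≡ 1697 (mod 1901)
10^16 = (10^8)^2 ≡ 1697^2 = 2879809 ≡ 1695 (mod 1901)
10^32 = (10^16)^2 ≡ 1695^2 = 2873025 ≡ 614 (mod 1901)
10^42 = 10^32 · 10^8 · 10^2 ≡ 614 · 1697 · 100 ≡ 89 (mod 1901).
So A = 89. Node B then computes K = A^b mod p = 89^53 mod 1901.
89^1 ≡ 89 (mod 1901)
89^2 = (89^1)^2 ≡ 89^2 = 7921 ≡ 317 (mod 1901)
89^4 = (89^2)^2 ≡ 317^2 = 100489 ≡ 1637 (mod 1901)
89^8 = (89^4)^2 ≡ 1637^2 = 2679769 ≡ 1260 (mod 1901)
89^16 = (89^8)^2 ≡ 1260^2 = 1587600 ≡ 265 (mod 1901)
89^32 = (89^16)^2 ≡ 265^2 = 70225 ≡ 1789 (mod 1901)
89^53 = 89^32 · 89^16 · 89^4 · 89^1 ≡ 1789 · 265 · 1637 · 89 ≡ 341 (mod 1901).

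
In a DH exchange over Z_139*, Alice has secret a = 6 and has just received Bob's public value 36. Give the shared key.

Shared key K = 36^6 mod 139.
36^1 ≡ 36 (mod 139)
36^2 = (36^1)^2 ≡ 36^2 = 1296 ≡ 45 (mod 139)
36^4 = (36^2)^2 ≡ 45^2 = 2025 ≡ 79 (mod 139)
36^6 = 36^4 · 36^2 ≡ 79 · 45 ≡ 80 (mod 139).

80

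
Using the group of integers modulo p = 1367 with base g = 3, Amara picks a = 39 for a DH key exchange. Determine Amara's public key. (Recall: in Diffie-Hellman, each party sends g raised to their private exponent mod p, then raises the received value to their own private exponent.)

Public value = 3^39 (mod 1367).
3^1 ≡ 3 (mod 1367)
3^2 = (3^1)^2 ≡ 3^2 = 9 ≡ 9 (mod 1367)
3^4 = (3^2)^2 ≡ 9^2 = 81 ≡ 81 (mod 1367)
3^8 = (3^4)^2 ≡ 81^2 = 6561 ≡ 1093 (mod 1367)
3^16 = (3^8)^2 ≡ 1093^2 = 1194649 ≡ 1258 (mod 1367)
3^32 = (3^16)^2 ≡ 1258^2 = 1582564 ≡ 945 (mod 1367)
3^39 = 3^32 · 3^4 · 3^2 · 3^1 ≡ 945 · 81 · 9 · 3 ≡ 1178 (mod 1367).

1178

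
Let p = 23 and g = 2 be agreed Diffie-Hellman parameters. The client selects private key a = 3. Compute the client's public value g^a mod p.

8

Public value = 2^3 mod 23.
2^1 ≡ 2 (mod 23)
2^2 = (2^1)^2 ≡ 2^2 = 4 ≡ 4 (mod 23)
2^3 = 2^2 · 2^1 ≡ 4 · 2 ≡ 8 (mod 23).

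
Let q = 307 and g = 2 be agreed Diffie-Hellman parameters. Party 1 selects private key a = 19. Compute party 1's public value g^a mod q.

239

Public value = 2^19 mod 307.
2^1 ≡ 2 (mod 307)
2^2 = (2^1)^2 ≡ 2^2 = 4 ≡ 4 (mod 307)
2^4 = (2^2)^2 ≡ 4^2 = 16 ≡ 16 (mod 307)
2^8 = (2^4)^2 ≡ 16^2 = 256 ≡ 256 (mod 307)
2^16 = (2^8)^2 ≡ 256^2 = 65536 ≡ 145 (mod 307)
2^19 = 2^16 · 2^2 · 2^1 ≡ 145 · 4 · 2 ≡ 239 (mod 307).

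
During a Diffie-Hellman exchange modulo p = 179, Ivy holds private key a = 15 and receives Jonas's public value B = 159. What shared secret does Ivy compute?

99

Shared key K = 159^15 mod 179.
159^1 ≡ 159 (mod 179)
159^2 = (159^1)^2 ≡ 159^2 = 25281 ≡ 42 (mod 179)
159^4 = (159^2)^2 ≡ 42^2 = 1764 ≡ 153 (mod 179)
159^8 = (159^4)^2 ≡ 153^2 = 23409 ≡ 139 (mod 179)
159^15 = 159^8 · 159^4 · 159^2 · 159^1 ≡ 139 · 153 · 42 · 159 ≡ 99 (mod 179).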